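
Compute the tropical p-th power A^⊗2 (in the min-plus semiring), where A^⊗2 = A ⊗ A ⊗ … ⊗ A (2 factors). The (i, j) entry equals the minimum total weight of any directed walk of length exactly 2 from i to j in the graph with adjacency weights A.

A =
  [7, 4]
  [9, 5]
A^⊗2 =
  [13, 9]
  [14, 10]

Each entry (A^⊗2)_ij equals the minimum over all length-2 walks i = v_0 → v_1 → … → v_2 = j of Σ_t A[v_t][v_{t+1}]. For example, for (i, j) = (0, 1) we minimise over 2 possible intermediate vertex sequences; the minimum is 9, attained along the walk 0 → 1 → 1.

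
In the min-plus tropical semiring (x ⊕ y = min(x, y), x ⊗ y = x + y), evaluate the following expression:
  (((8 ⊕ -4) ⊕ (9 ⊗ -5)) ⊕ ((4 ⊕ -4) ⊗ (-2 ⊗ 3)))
(((8 ⊕ -4) ⊕ (9 ⊗ -5)) ⊕ ((4 ⊕ -4) ⊗ (-2 ⊗ 3))) = -4

Expand innermost to outermost. Recall ⊕ takes the minimum of its arguments and ⊗ takes their sum. Working out the expression (((8 ⊕ -4) ⊕ (9 ⊗ -5)) ⊕ ((4 ⊕ -4) ⊗ (-2 ⊗ 3))) gives -4.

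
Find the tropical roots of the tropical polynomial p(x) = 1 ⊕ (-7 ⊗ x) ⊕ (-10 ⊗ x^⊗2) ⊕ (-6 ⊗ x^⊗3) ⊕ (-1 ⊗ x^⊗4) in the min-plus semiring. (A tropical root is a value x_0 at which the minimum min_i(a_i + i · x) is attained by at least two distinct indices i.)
Roots: {-5, -4, 3, 8}

Each tropical root is a break point of the lower envelope of the lines y = a_i + i · x (there are 5 lines, with slopes 0, 1, ..., 4). Only the lines that attain the minimum somewhere contribute to roots; other lines are dominated. Here the surviving (envelope) indices are i = 4, i = 3, i = 2, i = 1, i = 0.
Intersections between consecutive envelope lines give the roots: for adjacent envelope indices i < j the intersection is x = (a_i − a_j) / (j − i). Reading off the sorted break points: {-5, -4, 3, 8}.
Verification: at each break x_0, at least two indices attain the minimum of min_i(a_i + i · x_0).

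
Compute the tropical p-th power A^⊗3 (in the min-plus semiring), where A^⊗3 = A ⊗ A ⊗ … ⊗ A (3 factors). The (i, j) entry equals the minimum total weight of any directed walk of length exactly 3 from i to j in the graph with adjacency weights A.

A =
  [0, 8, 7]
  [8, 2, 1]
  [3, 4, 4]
A^⊗3 =
  [0, 8, 7]
  [4, 6, 5]
  [3, 8, 7]

Each entry (A^⊗3)_ij equals the minimum over all length-3 walks i = v_0 → v_1 → … → v_3 = j of Σ_t A[v_t][v_{t+1}]. For example, for (i, j) = (0, 2) we minimise over 9 possible intermediate vertex sequences; the minimum is 7, attained along the walk 0 → 0 → 0 → 2.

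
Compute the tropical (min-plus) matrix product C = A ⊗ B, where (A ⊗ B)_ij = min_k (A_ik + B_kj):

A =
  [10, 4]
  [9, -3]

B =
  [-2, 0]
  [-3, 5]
A ⊗ B =
  [1, 9]
  [-6, 2]

Apply the min-plus product entry-by-entry:
  C[0][0] = min over k of (A[0][0] + B[0][0] = 10 + -2 = 8, A[0][1] + B[1][0] = 4 + -3 = 1) = 1 (attained at k = 1)
  C[0][1] = min over k of (A[0][0] + B[0][1] = 10 + 0 = 10, A[0][1] + B[1][1] = 4 + 5 = 9) = 9 (attained at k = 1)
  C[1][0] = min over k of (A[1][0] + B[0][0] = 9 + -2 = 7, A[1][1] + B[1][0] = -3 + -3 = -6) = -6 (attained at k = 1)
  C[1][1] = min over k of (A[1][0] + B[0][1] = 9 + 0 = 9, A[1][1] + B[1][1] = -3 + 5 = 2) = 2 (attained at k = 1)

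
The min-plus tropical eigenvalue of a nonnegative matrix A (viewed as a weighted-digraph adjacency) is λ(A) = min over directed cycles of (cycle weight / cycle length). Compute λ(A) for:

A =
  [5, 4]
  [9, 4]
λ(A) = 4

Enumerate directed cycles and compute their means (weight / length). Sample:
  cycle 0 → 0: weight = 5, length = 1, mean = 5/1 ≈ 5.000
  cycle 1 → 1: weight = 4, length = 1, mean = 4/1 ≈ 4.000
  cycle 0 → 1 → 0: weight = 13, length = 2, mean = 13/2 ≈ 6.500
  cycle 1 → 0 → 1: weight = 13, length = 2, mean = 13/2 ≈ 6.500
Minimum mean = 4.000, attained e.g. along the cycle 1 → 1 with weight 4 and length 1. So λ(A) = 4/1 = 4.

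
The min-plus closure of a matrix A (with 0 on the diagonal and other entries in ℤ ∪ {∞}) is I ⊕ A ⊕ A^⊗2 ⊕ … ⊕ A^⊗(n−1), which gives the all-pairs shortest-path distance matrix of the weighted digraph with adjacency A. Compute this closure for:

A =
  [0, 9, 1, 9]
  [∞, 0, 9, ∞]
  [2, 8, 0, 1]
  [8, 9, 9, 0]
Closure =
  [0, 9, 1, 2]
  [11, 0, 9, 10]
  [2, 8, 0, 1]
  [8, 9, 9, 0]

This is the Floyd-Warshall all-pairs shortest-path computation. For each intermediate vertex k = 0, 1, …, 3, update dist[i][j] ← min(dist[i][j], dist[i][k] + dist[k][j]). The final matrix gives, for each (i, j), the minimum total weight of any directed path from i to j (possibly empty when i = j).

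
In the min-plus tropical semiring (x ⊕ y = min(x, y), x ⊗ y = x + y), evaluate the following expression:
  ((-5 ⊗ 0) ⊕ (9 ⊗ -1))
((-5 ⊗ 0) ⊕ (9 ⊗ -1)) = -5

Expand innermost to outermost. Recall ⊕ takes the minimum of its arguments and ⊗ takes their sum. Working out the expression ((-5 ⊗ 0) ⊕ (9 ⊗ -1)) gives -5.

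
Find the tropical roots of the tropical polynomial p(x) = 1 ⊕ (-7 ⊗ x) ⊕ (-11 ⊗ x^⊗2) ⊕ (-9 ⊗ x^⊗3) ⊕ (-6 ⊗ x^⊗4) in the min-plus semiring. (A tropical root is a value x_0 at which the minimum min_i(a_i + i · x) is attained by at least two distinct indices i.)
Roots: {-3, -2, 4, 8}

Each tropical root is a break point of the lower envelope of the lines y = a_i + i · x (there are 5 lines, with slopes 0, 1, ..., 4). Only the lines that attain the minimum somewhere contribute to roots; other lines are dominated. Here the surviving (envelope) indices are i = 4, i = 3, i = 2, i = 1, i = 0.
Intersections between consecutive envelope lines give the roots: for adjacent envelope indices i < j the intersection is x = (a_i − a_j) / (j − i). Reading off the sorted break points: {-3, -2, 4, 8}.
Verification: at each break x_0, at least two indices attain the minimum of min_i(a_i + i · x_0).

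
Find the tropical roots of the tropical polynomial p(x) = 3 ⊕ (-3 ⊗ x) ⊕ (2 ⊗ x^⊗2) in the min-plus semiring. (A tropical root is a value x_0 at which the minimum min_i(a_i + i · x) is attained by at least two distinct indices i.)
Roots: {-5, 6}

Each tropical root is a break point of the lower envelope of the lines y = a_i + i · x (there are 3 lines, with slopes 0, 1, ..., 2). Only the lines that attain the minimum somewhere contribute to roots; other lines are dominated. Here the surviving (envelope) indices are i = 2, i = 1, i = 0.
Intersections between consecutive envelope lines give the roots: for adjacent envelope indices i < j the intersection is x = (a_i − a_j) / (j − i). Reading off the sorted break points: {-5, 6}.
Verification: at each break x_0, at least two indices attain the minimum of min_i(a_i + i · x_0).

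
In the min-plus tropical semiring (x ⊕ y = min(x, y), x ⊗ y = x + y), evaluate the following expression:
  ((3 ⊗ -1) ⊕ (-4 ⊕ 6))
((3 ⊗ -1) ⊕ (-4 ⊕ 6)) = -4

Expand innermost to outermost. Recall ⊕ takes the minimum of its arguments and ⊗ takes their sum. Working out the expression ((3 ⊗ -1) ⊕ (-4 ⊕ 6)) gives -4.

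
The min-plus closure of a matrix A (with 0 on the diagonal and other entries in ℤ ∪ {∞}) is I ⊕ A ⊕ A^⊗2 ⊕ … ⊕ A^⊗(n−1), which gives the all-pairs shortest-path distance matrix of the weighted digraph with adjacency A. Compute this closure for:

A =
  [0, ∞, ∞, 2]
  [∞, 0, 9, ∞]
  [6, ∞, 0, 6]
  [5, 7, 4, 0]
Closure =
  [0, 9, 6, 2]
  [15, 0, 9, 15]
  [6, 13, 0, 6]
  [5, 7, 4, 0]

This is the Floyd-Warshall all-pairs shortest-path computation. For each intermediate vertex k = 0, 1, …, 3, update dist[i][j] ← min(dist[i][j], dist[i][k] + dist[k][j]). The final matrix gives, for each (i, j), the minimum total weight of any directed path from i to j (possibly empty when i = j).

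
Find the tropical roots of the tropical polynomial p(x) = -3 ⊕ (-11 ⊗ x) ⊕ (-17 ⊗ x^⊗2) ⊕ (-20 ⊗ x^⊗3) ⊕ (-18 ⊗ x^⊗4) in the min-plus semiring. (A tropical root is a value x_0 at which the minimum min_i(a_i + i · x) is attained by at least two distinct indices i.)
Roots: {-2, 3, 6, 8}

Each tropical root is a break point of the lower envelope of the lines y = a_i + i · x (there are 5 lines, with slopes 0, 1, ..., 4). Only the lines that attain the minimum somewhere contribute to roots; other lines are dominated. Here the surviving (envelope) indices are i = 4, i = 3, i = 2, i = 1, i = 0.
Intersections between consecutive envelope lines give the roots: for adjacent envelope indices i < j the intersection is x = (a_i − a_j) / (j − i). Reading off the sorted break points: {-2, 3, 6, 8}.
Verification: at each break x_0, at least two indices attain the minimum of min_i(a_i + i · x_0).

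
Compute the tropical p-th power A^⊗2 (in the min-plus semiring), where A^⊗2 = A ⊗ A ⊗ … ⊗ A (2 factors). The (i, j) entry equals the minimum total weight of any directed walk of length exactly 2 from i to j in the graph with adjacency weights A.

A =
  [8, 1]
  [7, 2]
A^⊗2 =
  [8, 3]
  [9, 4]

Each entry (A^⊗2)_ij equals the minimum over all length-2 walks i = v_0 → v_1 → … → v_2 = j of Σ_t A[v_t][v_{t+1}]. For example, for (i, j) = (0, 1) we minimise over 2 possible intermediate vertex sequences; the minimum is 3, attained along the walk 0 → 1 → 1.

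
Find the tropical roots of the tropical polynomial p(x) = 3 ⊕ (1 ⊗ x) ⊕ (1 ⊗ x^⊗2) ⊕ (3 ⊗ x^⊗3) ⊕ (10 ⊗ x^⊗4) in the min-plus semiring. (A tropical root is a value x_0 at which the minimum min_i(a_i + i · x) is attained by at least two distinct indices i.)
Roots: {-7, -2, 0, 2}

Each tropical root is a break point of the lower envelope of the lines y = a_i + i · x (there are 5 lines, with slopes 0, 1, ..., 4). Only the lines that attain the minimum somewhere contribute to roots; other lines are dominated. Here the surviving (envelope) indices are i = 4, i = 3, i = 2, i = 1, i = 0.
Intersections between consecutive envelope lines give the roots: for adjacent envelope indices i < j the intersection is x = (a_i − a_j) / (j − i). Reading off the sorted break points: {-7, -2, 0, 2}.
Verification: at each break x_0, at least two indices attain the minimum of min_i(a_i + i · x_0).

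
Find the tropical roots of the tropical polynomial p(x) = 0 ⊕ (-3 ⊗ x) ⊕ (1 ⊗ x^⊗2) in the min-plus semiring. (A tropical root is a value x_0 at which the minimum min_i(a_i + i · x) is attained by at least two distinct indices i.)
Roots: {-4, 3}

Each tropical root is a break point of the lower envelope of the lines y = a_i + i · x (there are 3 lines, with slopes 0, 1, ..., 2). Only the lines that attain the minimum somewhere contribute to roots; other lines are dominated. Here the surviving (envelope) indices are i = 2, i = 1, i = 0.
Intersections between consecutive envelope lines give the roots: for adjacent envelope indices i < j the intersection is x = (a_i − a_j) / (j − i). Reading off the sorted break points: {-4, 3}.
Verification: at each break x_0, at least two indices attain the minimum of min_i(a_i + i · x_0).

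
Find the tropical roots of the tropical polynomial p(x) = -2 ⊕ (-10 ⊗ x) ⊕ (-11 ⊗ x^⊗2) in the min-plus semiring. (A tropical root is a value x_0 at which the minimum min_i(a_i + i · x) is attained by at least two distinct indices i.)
Roots: {1, 8}

Each tropical root is a break point of the lower envelope of the lines y = a_i + i · x (there are 3 lines, with slopes 0, 1, ..., 2). Only the lines that attain the minimum somewhere contribute to roots; other lines are dominated. Here the surviving (envelope) indices are i = 2, i = 1, i = 0.
Intersections between consecutive envelope lines give the roots: for adjacent envelope indices i < j the intersection is x = (a_i − a_j) / (j − i). Reading off the sorted break points: {1, 8}.
Verification: at each break x_0, at least two indices attain the minimum of min_i(a_i + i · x_0).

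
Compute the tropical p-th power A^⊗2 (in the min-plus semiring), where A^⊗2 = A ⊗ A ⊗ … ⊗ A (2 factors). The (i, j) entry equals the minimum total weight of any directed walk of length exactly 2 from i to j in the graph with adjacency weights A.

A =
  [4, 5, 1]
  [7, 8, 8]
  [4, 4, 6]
A^⊗2 =
  [5, 5, 5]
  [11, 12, 8]
  [8, 9, 5]

Each entry (A^⊗2)_ij equals the minimum over all length-2 walks i = v_0 → v_1 → … → v_2 = j of Σ_t A[v_t][v_{t+1}]. For example, for (i, j) = (0, 2) we minimise over 3 possible intermediate vertex sequences; the minimum is 5, attained along the walk 0 → 0 → 2.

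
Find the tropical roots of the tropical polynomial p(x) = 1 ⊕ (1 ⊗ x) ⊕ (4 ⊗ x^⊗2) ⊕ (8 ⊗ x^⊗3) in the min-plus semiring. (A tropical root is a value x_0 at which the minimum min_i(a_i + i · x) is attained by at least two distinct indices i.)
Roots: {-4, -3, 0}

Each tropical root is a break point of the lower envelope of the lines y = a_i + i · x (there are 4 lines, with slopes 0, 1, ..., 3). Only the lines that attain the minimum somewhere contribute to roots; other lines are dominated. Here the surviving (envelope) indices are i = 3, i = 2, i = 1, i = 0.
Intersections between consecutive envelope lines give the roots: for adjacent envelope indices i < j the intersection is x = (a_i − a_j) / (j − i). Reading off the sorted break points: {-4, -3, 0}.
Verification: at each break x_0, at least two indices attain the minimum of min_i(a_i + i · x_0).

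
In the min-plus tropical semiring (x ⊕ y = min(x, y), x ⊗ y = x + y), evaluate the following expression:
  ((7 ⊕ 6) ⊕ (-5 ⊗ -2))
((7 ⊕ 6) ⊕ (-5 ⊗ -2)) = -7

Expand innermost to outermost. Recall ⊕ takes the minimum of its arguments and ⊗ takes their sum. Working out the expression ((7 ⊕ 6) ⊕ (-5 ⊗ -2)) gives -7.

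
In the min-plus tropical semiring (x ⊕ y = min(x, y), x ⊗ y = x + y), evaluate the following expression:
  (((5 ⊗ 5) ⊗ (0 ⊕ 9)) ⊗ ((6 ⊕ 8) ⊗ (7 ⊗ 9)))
(((5 ⊗ 5) ⊗ (0 ⊕ 9)) ⊗ ((6 ⊕ 8) ⊗ (7 ⊗ 9))) = 32

Expand innermost to outermost. Recall ⊕ takes the minimum of its arguments and ⊗ takes their sum. Working out the expression (((5 ⊗ 5) ⊗ (0 ⊕ 9)) ⊗ ((6 ⊕ 8) ⊗ (7 ⊗ 9))) gives 32.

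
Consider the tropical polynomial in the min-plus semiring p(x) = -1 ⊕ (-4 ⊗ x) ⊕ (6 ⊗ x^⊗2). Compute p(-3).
p(-3) = -7

A tropical monomial a ⊗ x^⊗i evaluates to a + i · x. Evaluating each term at x = -3:
  Term 0 contributes -1 + 0 · -3 = -1
  Term 1 contributes -4 + 1 · -3 = -7
  Term 2 contributes 6 + 2 · -3 = 0
p(-3) = ⊕ of these = min[-1, -7, 0] = -7.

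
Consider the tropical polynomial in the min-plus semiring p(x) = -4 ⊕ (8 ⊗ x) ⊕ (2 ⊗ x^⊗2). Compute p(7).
p(7) = -4

A tropical monomial a ⊗ x^⊗i evaluates to a + i · x. Evaluating each term at x = 7:
  Term 0 contributes -4 + 0 · 7 = -4
  Term 1 contributes 8 + 1 · 7 = 15
  Term 2 contributes 2 + 2 · 7 = 16
p(7) = ⊕ of these = min[-4, 15, 16] = -4.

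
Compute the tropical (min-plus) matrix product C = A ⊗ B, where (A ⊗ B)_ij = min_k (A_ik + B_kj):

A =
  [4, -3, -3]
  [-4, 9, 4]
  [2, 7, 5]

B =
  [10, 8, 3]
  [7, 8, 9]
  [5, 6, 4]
A ⊗ B =
  [2, 3, 1]
  [6, 4, -1]
  [10, 10, 5]

Apply the min-plus product entry-by-entry:
  C[0][0] = min over k of (A[0][0] + B[0][0] = 4 + 10 = 14, A[0][1] + B[1][0] = -3 + 7 = 4, A[0][2] + B[2][0] = -3 + 5 = 2) = 2 (attained at k = 2)
  C[0][1] = min over k of (A[0][0] + B[0][1] = 4 + 8 = 12, A[0][1] + B[1][1] = -3 + 8 = 5, A[0][2] + B[2][1] = -3 + 6 = 3) = 3 (attained at k = 2)
  C[0][2] = min over k of (A[0][0] + B[0][2] = 4 + 3 = 7, A[0][1] + B[1][2] = -3 + 9 = 6, A[0][2] + B[2][2] = -3 + 4 = 1) = 1 (attained at k = 2)
  C[1][0] = min over k of (A[1][0] + B[0][0] = -4 + 10 = 6, A[1][1] + B[1][0] = 9 + 7 = 16, A[1][2] + B[2][0] = 4 + 5 = 9) = 6 (attained at k = 0)
  C[1][1] = min over k of (A[1][0] + B[0][1] = -4 + 8 = 4, A[1][1] + B[1][1] = 9 + 8 = 17, A[1][2] + B[2][1] = 4 + 6 = 10) = 4 (attained at k = 0)
  C[1][2] = min over k of (A[1][0] + B[0][2] = -4 + 3 = -1, A[1][1] + B[1][2] = 9 + 9 = 18, A[1][2] + B[2][2] = 4 + 4 = 8) = -1 (attained at k = 0)
  C[2][0] = min over k of (A[2][0] + B[0][0] = 2 + 10 = 12, A[2][1] + B[1][0] = 7 + 7 = 14, A[2][2] + B[2][0] = 5 + 5 = 10) = 10 (attained at k = 2)
  C[2][1] = min over k of (A[2][0] + B[0][1] = 2 + 8 = 10, A[2][1] + B[1][1] = 7 + 8 = 15, A[2][2] + B[2][1] = 5 + 6 = 11) = 10 (attained at k = 0)
  C[2][2] = min over k of (A[2][0] + B[0][2] = 2 + 3 = 5, A[2][1] + B[1][2] = 7 + 9 = 16, A[2][2] + B[2][2] = 5 + 4 = 9) = 5 (attained at k = 0)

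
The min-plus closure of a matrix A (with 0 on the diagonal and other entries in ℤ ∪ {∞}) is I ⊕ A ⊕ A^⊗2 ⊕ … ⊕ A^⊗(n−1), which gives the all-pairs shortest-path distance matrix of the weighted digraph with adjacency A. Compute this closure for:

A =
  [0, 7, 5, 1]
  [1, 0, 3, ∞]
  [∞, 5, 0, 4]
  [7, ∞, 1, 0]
Closure =
  [0, 7, 2, 1]
  [1, 0, 3, 2]
  [6, 5, 0, 4]
  [7, 6, 1, 0]

This is the Floyd-Warshall all-pairs shortest-path computation. For each intermediate vertex k = 0, 1, …, 3, update dist[i][j] ← min(dist[i][j], dist[i][k] + dist[k][j]). The final matrix gives, for each (i, j), the minimum total weight of any directed path from i to j (possibly empty when i = j).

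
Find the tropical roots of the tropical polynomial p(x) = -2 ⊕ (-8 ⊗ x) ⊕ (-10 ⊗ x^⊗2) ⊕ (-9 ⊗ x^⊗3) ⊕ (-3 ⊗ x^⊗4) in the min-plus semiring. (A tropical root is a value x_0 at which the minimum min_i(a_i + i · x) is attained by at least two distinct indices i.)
Roots: {-6, -1, 2, 6}

Each tropical root is a break point of the lower envelope of the lines y = a_i + i · x (there are 5 lines, with slopes 0, 1, ..., 4). Only the lines that attain the minimum somewhere contribute to roots; other lines are dominated. Here the surviving (envelope) indices are i = 4, i = 3, i = 2, i = 1, i = 0.
Intersections between consecutive envelope lines give the roots: for adjacent envelope indices i < j the intersection is x = (a_i − a_j) / (j − i). Reading off the sorted break points: {-6, -1, 2, 6}.
Verification: at each break x_0, at least two indices attain the minimum of min_i(a_i + i · x_0).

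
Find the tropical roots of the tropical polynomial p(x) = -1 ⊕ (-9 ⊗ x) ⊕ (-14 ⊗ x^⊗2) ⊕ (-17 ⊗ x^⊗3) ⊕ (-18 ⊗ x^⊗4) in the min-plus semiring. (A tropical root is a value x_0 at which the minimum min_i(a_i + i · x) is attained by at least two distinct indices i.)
Roots: {1, 3, 5, 8}

Each tropical root is a break point of the lower envelope of the lines y = a_i + i · x (there are 5 lines, with slopes 0, 1, ..., 4). Only the lines that attain the minimum somewhere contribute to roots; other lines are dominated. Here the surviving (envelope) indices are i = 4, i = 3, i = 2, i = 1, i = 0.
Intersections between consecutive envelope lines give the roots: for adjacent envelope indices i < j the intersection is x = (a_i − a_j) / (j − i). Reading off the sorted break points: {1, 3, 5, 8}.
Verification: at each break x_0, at least two indices attain the minimum of min_i(a_i + i · x_0).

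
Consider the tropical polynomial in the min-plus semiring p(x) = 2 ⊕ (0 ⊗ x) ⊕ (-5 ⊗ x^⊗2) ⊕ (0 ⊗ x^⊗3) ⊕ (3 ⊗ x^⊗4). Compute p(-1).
p(-1) = -7

A tropical monomial a ⊗ x^⊗i evaluates to a + i · x. Evaluating each term at x = -1:
  Term 0 contributes 2 + 0 · -1 = 2
  Term 1 contributes 0 + 1 · -1 = -1
  Term 2 contributes -5 + 2 · -1 = -7
  Term 3 contributes 0 + 3 · -1 = -3
  Term 4 contributes 3 + 4 · -1 = -1
p(-1) = ⊕ of these = min[2, -1, -7, -3, -1] = -7.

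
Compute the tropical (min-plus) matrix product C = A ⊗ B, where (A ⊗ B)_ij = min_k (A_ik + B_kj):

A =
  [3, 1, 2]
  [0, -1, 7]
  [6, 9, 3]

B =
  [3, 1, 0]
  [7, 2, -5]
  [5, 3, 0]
A ⊗ B =
  [6, 3, -4]
  [3, 1, -6]
  [8, 6, 3]

Apply the min-plus product entry-by-entry:
  C[0][0] = min over k of (A[0][0] + B[0][0] = 3 + 3 = 6, A[0][1] + B[1][0] = 1 + 7 = 8, A[0][2] + B[2][0] = 2 + 5 = 7) = 6 (attained at k = 0)
  C[0][1] = min over k of (A[0][0] + B[0][1] = 3 + 1 = 4, A[0][1] + B[1][1] = 1 + 2 = 3, A[0][2] + B[2][1] = 2 + 3 = 5) = 3 (attained at k = 1)
  C[0][2] = min over k of (A[0][0] + B[0][2] = 3 + 0 = 3, A[0][1] + B[1][2] = 1 + -5 = -4, A[0][2] + B[2][2] = 2 + 0 = 2) = -4 (attained at k = 1)
  C[1][0] = min over k of (A[1][0] + B[0][0] = 0 + 3 = 3, A[1][1] + B[1][0] = -1 + 7 = 6, A[1][2] + B[2][0] = 7 + 5 = 12) = 3 (attained at k = 0)
  C[1][1] = min over k of (A[1][0] + B[0][1] = 0 + 1 = 1, A[1][1] + B[1][1] = -1 + 2 = 1, A[1][2] + B[2][1] = 7 + 3 = 10) = 1 (attained at k = 0)
  C[1][2] = min over k of (A[1][0] + B[0][2] = 0 + 0 = 0, A[1][1] + B[1][2] = -1 + -5 = -6, A[1][2] + B[2][2] = 7 + 0 = 7) = -6 (attained at k = 1)
  C[2][0] = min over k of (A[2][0] + B[0][0] = 6 + 3 = 9, A[2][1] + B[1][0] = 9 + 7 = 16, A[2][2] + B[2][0] = 3 + 5 = 8) = 8 (attained at k = 2)
  C[2][1] = min over k of (A[2][0] + B[0][1] = 6 + 1 = 7, A[2][1] + B[1][1] = 9 + 2 = 11, A[2][2] + B[2][1] = 3 + 3 = 6) = 6 (attained at k = 2)
  C[2][2] = min over k of (A[2][0] + B[0][2] = 6 + 0 = 6, A[2][1] + B[1][2] = 9 + -5 = 4, A[2][2] + B[2][2] = 3 + 0 = 3) = 3 (attained at k = 2)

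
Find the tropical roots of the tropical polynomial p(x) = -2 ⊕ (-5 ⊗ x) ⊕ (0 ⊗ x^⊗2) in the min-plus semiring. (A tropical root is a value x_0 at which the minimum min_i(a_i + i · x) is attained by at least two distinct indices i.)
Roots: {-5, 3}

Each tropical root is a break point of the lower envelope of the lines y = a_i + i · x (there are 3 lines, with slopes 0, 1, ..., 2). Only the lines that attain the minimum somewhere contribute to roots; other lines are dominated. Here the surviving (envelope) indices are i = 2, i = 1, i = 0.
Intersections between consecutive envelope lines give the roots: for adjacent envelope indices i < j the intersection is x = (a_i − a_j) / (j − i). Reading off the sorted break points: {-5, 3}.
Verification: at each break x_0, at least two indices attain the minimum of min_i(a_i + i · x_0).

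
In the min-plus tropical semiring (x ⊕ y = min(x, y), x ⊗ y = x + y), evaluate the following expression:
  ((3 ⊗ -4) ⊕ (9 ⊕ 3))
((3 ⊗ -4) ⊕ (9 ⊕ 3)) = -1

Expand innermost to outermost. Recall ⊕ takes the minimum of its arguments and ⊗ takes their sum. Working out the expression ((3 ⊗ -4) ⊕ (9 ⊕ 3)) gives -1.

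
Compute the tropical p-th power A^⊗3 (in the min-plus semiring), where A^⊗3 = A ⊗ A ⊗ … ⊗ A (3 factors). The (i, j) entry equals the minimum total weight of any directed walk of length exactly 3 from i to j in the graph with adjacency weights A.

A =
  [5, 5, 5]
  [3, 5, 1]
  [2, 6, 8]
A^⊗3 =
  [8, 12, 11]
  [8, 8, 8]
  [9, 12, 8]

Each entry (A^⊗3)_ij equals the minimum over all length-3 walks i = v_0 → v_1 → … → v_3 = j of Σ_t A[v_t][v_{t+1}]. For example, for (i, j) = (0, 2) we minimise over 9 possible intermediate vertex sequences; the minimum is 11, attained along the walk 0 → 0 → 1 → 2.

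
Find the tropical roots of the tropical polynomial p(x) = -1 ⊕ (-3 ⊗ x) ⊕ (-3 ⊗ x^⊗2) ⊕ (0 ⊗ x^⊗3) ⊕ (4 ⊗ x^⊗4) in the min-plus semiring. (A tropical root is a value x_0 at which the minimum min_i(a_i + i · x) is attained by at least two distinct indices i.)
Roots: {-4, -3, 0, 2}

Each tropical root is a break point of the lower envelope of the lines y = a_i + i · x (there are 5 lines, with slopes 0, 1, ..., 4). Only the lines that attain the minimum somewhere contribute to roots; other lines are dominated. Here the surviving (envelope) indices are i = 4, i = 3, i = 2, i = 1, i = 0.
Intersections between consecutive envelope lines give the roots: for adjacent envelope indices i < j the intersection is x = (a_i − a_j) / (j − i). Reading off the sorted break points: {-4, -3, 0, 2}.
Verification: at each break x_0, at least two indices attain the minimum of min_i(a_i + i · x_0).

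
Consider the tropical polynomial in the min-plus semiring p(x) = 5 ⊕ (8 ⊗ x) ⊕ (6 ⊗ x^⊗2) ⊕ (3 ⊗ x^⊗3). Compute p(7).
p(7) = 5

A tropical monomial a ⊗ x^⊗i evaluates to a + i · x. Evaluating each term at x = 7:
  Term 0 contributes 5 + 0 · 7 = 5
  Term 1 contributes 8 + 1 · 7 = 15
  Term 2 contributes 6 + 2 · 7 = 20
  Term 3 contributes 3 + 3 · 7 = 24
p(7) = ⊕ of these = min[5, 15, 20, 24] = 5.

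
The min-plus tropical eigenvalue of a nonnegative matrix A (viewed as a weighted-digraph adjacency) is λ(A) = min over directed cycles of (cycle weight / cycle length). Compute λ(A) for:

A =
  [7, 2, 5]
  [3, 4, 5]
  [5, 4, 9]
λ(A) = 5/2

Enumerate directed cycles and compute their means (weight / length). Sample:
  cycle 0 → 0: weight = 7, length = 1, mean = 7/1 ≈ 7.000
  cycle 1 → 1: weight = 4, length = 1, mean = 4/1 ≈ 4.000
  cycle 2 → 2: weight = 9, length = 1, mean = 9/1 ≈ 9.000
  cycle 0 → 1 → 0: weight = 5, length = 2, mean = 5/2 ≈ 2.500
  cycle 0 → 2 → 0: weight = 10, length = 2, mean = 10/2 ≈ 5.000
  cycle 1 → 0 → 1: weight = 5, length = 2, mean = 5/2 ≈ 2.500
Minimum mean = 2.500, attained e.g. along the cycle 0 → 1 → 0 with weight 5 and length 2. So λ(A) = 5/2 = 5/2.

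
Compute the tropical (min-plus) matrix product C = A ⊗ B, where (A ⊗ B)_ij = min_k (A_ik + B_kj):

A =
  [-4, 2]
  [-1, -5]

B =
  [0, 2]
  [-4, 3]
A ⊗ B =
  [-4, -2]
  [-9, -2]

Apply the min-plus product entry-by-entry:
  C[0][0] = min over k of (A[0][0] + B[0][0] = -4 + 0 = -4, A[0][1] + B[1][0] = 2 + -4 = -2) = -4 (attained at k = 0)
  C[0][1] = min over k of (A[0][0] + B[0][1] = -4 + 2 = -2, A[0][1] + B[1][1] = 2 + 3 = 5) = -2 (attained at k = 0)
  C[1][0] = min over k of (A[1][0] + B[0][0] = -1 + 0 = -1, A[1][1] + B[1][0] = -5 + -4 = -9) = -9 (attained at k = 1)
  C[1][1] = min over k of (A[1][0] + B[0][1] = -1 + 2 = 1, A[1][1] + B[1][1] = -5 + 3 = -2) = -2 (attained at k = 1)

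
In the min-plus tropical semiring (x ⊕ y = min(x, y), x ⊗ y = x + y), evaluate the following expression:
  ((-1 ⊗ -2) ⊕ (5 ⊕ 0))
((-1 ⊗ -2) ⊕ (5 ⊕ 0)) = -3

Expand innermost to outermost. Recall ⊕ takes the minimum of its arguments and ⊗ takes their sum. Working out the expression ((-1 ⊗ -2) ⊕ (5 ⊕ 0)) gives -3.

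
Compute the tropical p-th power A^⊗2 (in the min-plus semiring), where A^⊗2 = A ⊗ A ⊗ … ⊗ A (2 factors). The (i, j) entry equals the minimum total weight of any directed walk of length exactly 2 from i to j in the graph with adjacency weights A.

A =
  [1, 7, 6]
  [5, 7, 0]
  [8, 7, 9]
A^⊗2 =
  [2, 8, 7]
  [6, 7, 7]
  [9, 14, 7]

Each entry (A^⊗2)_ij equals the minimum over all length-2 walks i = v_0 → v_1 → … → v_2 = j of Σ_t A[v_t][v_{t+1}]. For example, for (i, j) = (0, 2) we minimise over 3 possible intermediate vertex sequences; the minimum is 7, attained along the walk 0 → 0 → 2.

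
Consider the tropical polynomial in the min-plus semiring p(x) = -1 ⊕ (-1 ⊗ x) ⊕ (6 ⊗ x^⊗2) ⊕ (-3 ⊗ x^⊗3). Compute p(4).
p(4) = -1

A tropical monomial a ⊗ x^⊗i evaluates to a + i · x. Evaluating each term at x = 4:
  Term 0 contributes -1 + 0 · 4 = -1
  Term 1 contributes -1 + 1 · 4 = 3
  Term 2 contributes 6 + 2 · 4 = 14
  Term 3 contributes -3 + 3 · 4 = 9
p(4) = ⊕ of these = min[-1, 3, 14, 9] = -1.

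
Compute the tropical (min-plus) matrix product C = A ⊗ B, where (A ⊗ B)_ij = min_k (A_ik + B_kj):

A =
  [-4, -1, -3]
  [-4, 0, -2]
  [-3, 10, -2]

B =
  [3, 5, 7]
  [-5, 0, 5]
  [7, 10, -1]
A ⊗ B =
  [-6, -1, -4]
  [-5, 0, -3]
  [0, 2, -3]

Apply the min-plus product entry-by-entry:
  C[0][0] = min over k of (A[0][0] + B[0][0] = -4 + 3 = -1, A[0][1] + B[1][0] = -1 + -5 = -6, A[0][2] + B[2][0] = -3 + 7 = 4) = -6 (attained at k = 1)
  C[0][1] = min over k of (A[0][0] + B[0][1] = -4 + 5 = 1, A[0][1] + B[1][1] = -1 + 0 = -1, A[0][2] + B[2][1] = -3 + 10 = 7) = -1 (attained at k = 1)
  C[0][2] = min over k of (A[0][0] + B[0][2] = -4 + 7 = 3, A[0][1] + B[1][2] = -1 + 5 = 4, A[0][2] + B[2][2] = -3 + -1 = -4) = -4 (attained at k = 2)
  C[1][0] = min over k of (A[1][0] + B[0][0] = -4 + 3 = -1, A[1][1] + B[1][0] = 0 + -5 = -5, A[1][2] + B[2][0] = -2 + 7 = 5) = -5 (attained at k = 1)
  C[1][1] = min over k of (A[1][0] + B[0][1] = -4 + 5 = 1, A[1][1] + B[1][1] = 0 + 0 = 0, A[1][2] + B[2][1] = -2 + 10 = 8) = 0 (attained at k = 1)
  C[1][2] = min over k of (A[1][0] + B[0][2] = -4 + 7 = 3, A[1][1] + B[1][2] = 0 + 5 = 5, A[1][2] + B[2][2] = -2 + -1 = -3) = -3 (attained at k = 2)
  C[2][0] = min over k of (A[2][0] + B[0][0] = -3 + 3 = 0, A[2][1] + B[1][0] = 10 + -5 = 5, A[2][2] + B[2][0] = -2 + 7 = 5) = 0 (attained at k = 0)
  C[2][1] = min over k of (A[2][0] + B[0][1] = -3 + 5 = 2, A[2][1] + B[1][1] = 10 + 0 = 10, A[2][2] + B[2][1] = -2 + 10 = 8) = 2 (attained at k = 0)
  C[2][2] = min over k of (A[2][0] + B[0][2] = -3 + 7 = 4, A[2][1] + B[1][2] = 10 + 5 = 15, A[2][2] + B[2][2] = -2 + -1 = -3) = -3 (attained at k = 2)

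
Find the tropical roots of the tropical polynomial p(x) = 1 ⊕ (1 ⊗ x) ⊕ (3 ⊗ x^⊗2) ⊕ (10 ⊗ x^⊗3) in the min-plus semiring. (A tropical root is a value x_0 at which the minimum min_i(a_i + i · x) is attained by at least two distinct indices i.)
Roots: {-7, -2, 0}

Each tropical root is a break point of the lower envelope of the lines y = a_i + i · x (there are 4 lines, with slopes 0, 1, ..., 3). Only the lines that attain the minimum somewhere contribute to roots; other lines are dominated. Here the surviving (envelope) indices are i = 3, i = 2, i = 1, i = 0.
Intersections between consecutive envelope lines give the roots: for adjacent envelope indices i < j the intersection is x = (a_i − a_j) / (j − i). Reading off the sorted break points: {-7, -2, 0}.
Verification: at each break x_0, at least two indices attain the minimum of min_i(a_i + i · x_0).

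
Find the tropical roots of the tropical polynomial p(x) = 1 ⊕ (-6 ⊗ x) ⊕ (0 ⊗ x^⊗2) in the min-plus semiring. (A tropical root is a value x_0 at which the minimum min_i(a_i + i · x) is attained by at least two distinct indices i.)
Roots: {-6, 7}

Each tropical root is a break point of the lower envelope of the lines y = a_i + i · x (there are 3 lines, with slopes 0, 1, ..., 2). Only the lines that attain the minimum somewhere contribute to roots; other lines are dominated. Here the surviving (envelope) indices are i = 2, i = 1, i = 0.
Intersections between consecutive envelope lines give the roots: for adjacent envelope indices i < j the intersection is x = (a_i − a_j) / (j − i). Reading off the sorted break points: {-6, 7}.
Verification: at each break x_0, at least two indices attain the minimum of min_i(a_i + i · x_0).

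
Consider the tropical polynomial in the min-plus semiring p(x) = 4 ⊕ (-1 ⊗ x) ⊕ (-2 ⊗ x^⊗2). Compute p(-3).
p(-3) = -8

A tropical monomial a ⊗ x^⊗i evaluates to a + i · x. Evaluating each term at x = -3:
  Term 0 contributes 4 + 0 · -3 = 4
  Term 1 contributes -1 + 1 · -3 = -4
  Term 2 contributes -2 + 2 · -3 = -8
p(-3) = ⊕ of these = min[4, -4, -8] = -8.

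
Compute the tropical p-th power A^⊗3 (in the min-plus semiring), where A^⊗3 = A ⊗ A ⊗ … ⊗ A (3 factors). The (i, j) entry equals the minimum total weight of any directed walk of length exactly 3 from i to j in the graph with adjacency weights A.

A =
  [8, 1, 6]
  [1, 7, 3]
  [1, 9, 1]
A^⊗3 =
  [5, 3, 5]
  [3, 5, 5]
  [3, 3, 3]

Each entry (A^⊗3)_ij equals the minimum over all length-3 walks i = v_0 → v_1 → … → v_3 = j of Σ_t A[v_t][v_{t+1}]. For example, for (i, j) = (0, 2) we minimise over 9 possible intermediate vertex sequences; the minimum is 5, attained along the walk 0 → 1 → 2 → 2.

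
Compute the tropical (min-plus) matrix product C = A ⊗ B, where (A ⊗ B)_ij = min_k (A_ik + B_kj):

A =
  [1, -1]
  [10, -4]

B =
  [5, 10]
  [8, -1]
A ⊗ B =
  [6, -2]
  [4, -5]

Apply the min-plus product entry-by-entry:
  C[0][0] = min over k of (A[0][0] + B[0][0] = 1 + 5 = 6, A[0][1] + B[1][0] = -1 + 8 = 7) = 6 (attained at k = 0)
  C[0][1] = min over k of (A[0][0] + B[0][1] = 1 + 10 = 11, A[0][1] + B[1][1] = -1 + -1 = -2) = -2 (attained at k = 1)
  C[1][0] = min over k of (A[1][0] + B[0][0] = 10 + 5 = 15, A[1][1] + B[1][0] = -4 + 8 = 4) = 4 (attained at k = 1)
  C[1][1] = min over k of (A[1][0] + B[0][1] = 10 + 10 = 20, A[1][1] + B[1][1] = -4 + -1 = -5) = -5 (attained at k = 1)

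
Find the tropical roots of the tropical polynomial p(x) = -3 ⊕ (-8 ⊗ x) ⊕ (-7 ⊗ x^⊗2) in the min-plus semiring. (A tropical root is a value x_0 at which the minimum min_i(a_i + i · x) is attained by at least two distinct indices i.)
Roots: {-1, 5}

Each tropical root is a break point of the lower envelope of the lines y = a_i + i · x (there are 3 lines, with slopes 0, 1, ..., 2). Only the lines that attain the minimum somewhere contribute to roots; other lines are dominated. Here the surviving (envelope) indices are i = 2, i = 1, i = 0.
Intersections between consecutive envelope lines give the roots: for adjacent envelope indices i < j the intersection is x = (a_i − a_j) / (j − i). Reading off the sorted break points: {-1, 5}.
Verification: at each break x_0, at least two indices attain the minimum of min_i(a_i + i · x_0).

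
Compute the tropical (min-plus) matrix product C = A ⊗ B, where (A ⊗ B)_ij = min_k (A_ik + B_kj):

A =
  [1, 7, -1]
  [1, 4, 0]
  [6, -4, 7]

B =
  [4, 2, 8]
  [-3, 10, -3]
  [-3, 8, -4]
A ⊗ B =
  [-4, 3, -5]
  [-3, 3, -4]
  [-7, 6, -7]

Apply the min-plus product entry-by-entry:
  C[0][0] = min over k of (A[0][0] + B[0][0] = 1 + 4 = 5, A[0][1] + B[1][0] = 7 + -3 = 4, A[0][2] + B[2][0] = -1 + -3 = -4) = -4 (attained at k = 2)
  C[0][1] = min over k of (A[0][0] + B[0][1] = 1 + 2 = 3, A[0][1] + B[1][1] = 7 + 10 = 17, A[0][2] + B[2][1] = -1 + 8 = 7) = 3 (attained at k = 0)
  C[0][2] = min over k of (A[0][0] + B[0][2] = 1 + 8 = 9, A[0][1] + B[1][2] = 7 + -3 = 4, A[0][2] + B[2][2] = -1 + -4 = -5) = -5 (attained at k = 2)
  C[1][0] = min over k of (A[1][0] + B[0][0] = 1 + 4 = 5, A[1][1] + B[1][0] = 4 + -3 = 1, A[1][2] + B[2][0] = 0 + -3 = -3) = -3 (attained at k = 2)
  C[1][1] = min over k of (A[1][0] + B[0][1] = 1 + 2 = 3, A[1][1] + B[1][1] = 4 + 10 = 14, A[1][2] + B[2][1] = 0 + 8 = 8) = 3 (attained at k = 0)
  C[1][2] = min over k of (A[1][0] + B[0][2] = 1 + 8 = 9, A[1][1] + B[1][2] = 4 + -3 = 1, A[1][2] + B[2][2] = 0 + -4 = -4) = -4 (attained at k = 2)
  C[2][0] = min over k of (A[2][0] + B[0][0] = 6 + 4 = 10, A[2][1] + B[1][0] = -4 + -3 = -7, A[2][2] + B[2][0] = 7 + -3 = 4) = -7 (attained at k = 1)
  C[2][1] = min over k of (A[2][0] + B[0][1] = 6 + 2 = 8, A[2][1] + B[1][1] = -4 + 10 = 6, A[2][2] + B[2][1] = 7 + 8 = 15) = 6 (attained at k = 1)
  C[2][2] = min over k of (A[2][0] + B[0][2] = 6 + 8 = 14, A[2][1] + B[1][2] = -4 + -3 = -7, A[2][2] + B[2][2] = 7 + -4 = 3) = -7 (attained at k = 1)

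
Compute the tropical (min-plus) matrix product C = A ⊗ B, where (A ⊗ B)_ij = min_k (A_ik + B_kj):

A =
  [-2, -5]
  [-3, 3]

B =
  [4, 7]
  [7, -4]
A ⊗ B =
  [2, -9]
  [1, -1]

Apply the min-plus product entry-by-entry:
  C[0][0] = min over k of (A[0][0] + B[0][0] = -2 + 4 = 2, A[0][1] + B[1][0] = -5 + 7 = 2) = 2 (attained at k = 0)
  C[0][1] = min over k of (A[0][0] + B[0][1] = -2 + 7 = 5, A[0][1] + B[1][1] = -5 + -4 = -9) = -9 (attained at k = 1)
  C[1][0] = min over k of (A[1][0] + B[0][0] = -3 + 4 = 1, A[1][1] + B[1][0] = 3 + 7 = 10) = 1 (attained at k = 0)
  C[1][1] = min over k of (A[1][0] + B[0][1] = -3 + 7 = 4, A[1][1] + B[1][1] = 3 + -4 = -1) = -1 (attained at k = 1)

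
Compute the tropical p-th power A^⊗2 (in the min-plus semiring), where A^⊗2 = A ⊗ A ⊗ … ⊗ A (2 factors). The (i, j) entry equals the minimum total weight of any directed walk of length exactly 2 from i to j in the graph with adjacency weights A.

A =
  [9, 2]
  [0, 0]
A^⊗2 =
  [2, 2]
  [0, 0]

Each entry (A^⊗2)_ij equals the minimum over all length-2 walks i = v_0 → v_1 → … → v_2 = j of Σ_t A[v_t][v_{t+1}]. For example, for (i, j) = (0, 1) we minimise over 2 possible intermediate vertex sequences; the minimum is 2, attained along the walk 0 → 1 → 1.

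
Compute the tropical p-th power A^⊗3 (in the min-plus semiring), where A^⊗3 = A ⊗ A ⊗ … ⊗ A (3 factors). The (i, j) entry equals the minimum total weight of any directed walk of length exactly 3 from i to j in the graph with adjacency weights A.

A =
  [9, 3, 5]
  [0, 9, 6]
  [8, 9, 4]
A^⊗3 =
  [12, 6, 8]
  [3, 12, 9]
  [11, 12, 12]

Each entry (A^⊗3)_ij equals the minimum over all length-3 walks i = v_0 → v_1 → … → v_3 = j of Σ_t A[v_t][v_{t+1}]. For example, for (i, j) = (0, 2) we minimise over 9 possible intermediate vertex sequences; the minimum is 8, attained along the walk 0 → 1 → 0 → 2.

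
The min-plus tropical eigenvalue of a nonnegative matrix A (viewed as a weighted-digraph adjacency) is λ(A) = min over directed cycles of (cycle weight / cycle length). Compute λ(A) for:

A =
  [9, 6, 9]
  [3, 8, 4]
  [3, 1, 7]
λ(A) = 5/2

Enumerate directed cycles and compute their means (weight / length). Sample:
  cycle 0 → 0: weight = 9, length = 1, mean = 9/1 ≈ 9.000
  cycle 1 → 1: weight = 8, length = 1, mean = 8/1 ≈ 8.000
  cycle 2 → 2: weight = 7, length = 1, mean = 7/1 ≈ 7.000
  cycle 0 → 1 → 0: weight = 9, length = 2, mean = 9/2 ≈ 4.500
  cycle 0 → 2 → 0: weight = 12, length = 2, mean = 12/2 ≈ 6.000
  cycle 1 → 0 → 1: weight = 9, length = 2, mean = 9/2 ≈ 4.500
Minimum mean = 2.500, attained e.g. along the cycle 1 → 2 → 1 with weight 5 and length 2. So λ(A) = 5/2 = 5/2.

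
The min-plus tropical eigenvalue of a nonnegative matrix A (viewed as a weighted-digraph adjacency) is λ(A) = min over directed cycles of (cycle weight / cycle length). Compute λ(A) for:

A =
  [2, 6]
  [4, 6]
λ(A) = 2

Enumerate directed cycles and compute their means (weight / length). Sample:
  cycle 0 → 0: weight = 2, length = 1, mean = 2/1 ≈ 2.000
  cycle 1 → 1: weight = 6, length = 1, mean = 6/1 ≈ 6.000
  cycle 0 → 1 → 0: weight = 10, length = 2, mean = 10/2 ≈ 5.000
  cycle 1 → 0 → 1: weight = 10, length = 2, mean = 10/2 ≈ 5.000
Minimum mean = 2.000, attained e.g. along the cycle 0 → 0 with weight 2 and length 1. So λ(A) = 2/1 = 2.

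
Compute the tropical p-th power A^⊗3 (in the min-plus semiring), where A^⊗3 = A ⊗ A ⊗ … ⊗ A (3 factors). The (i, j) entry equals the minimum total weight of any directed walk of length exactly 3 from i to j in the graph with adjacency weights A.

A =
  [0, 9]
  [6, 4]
A^⊗3 =
  [0, 9]
  [6, 12]

Each entry (A^⊗3)_ij equals the minimum over all length-3 walks i = v_0 → v_1 → … → v_3 = j of Σ_t A[v_t][v_{t+1}]. For example, for (i, j) = (0, 1) we minimise over 4 possible intermediate vertex sequences; the minimum is 9, attained along the walk 0 → 0 → 0 → 1.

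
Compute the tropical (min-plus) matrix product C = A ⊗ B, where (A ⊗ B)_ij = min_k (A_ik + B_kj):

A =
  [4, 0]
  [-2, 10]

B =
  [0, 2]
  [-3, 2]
A ⊗ B =
  [-3, 2]
  [-2, 0]

Apply the min-plus product entry-by-entry:
  C[0][0] = min over k of (A[0][0] + B[0][0] = 4 + 0 = 4, A[0][1] + B[1][0] = 0 + -3 = -3) = -3 (attained at k = 1)
  C[0][1] = min over k of (A[0][0] + B[0][1] = 4 + 2 = 6, A[0][1] + B[1][1] = 0 + 2 = 2) = 2 (attained at k = 1)
  C[1][0] = min over k of (A[1][0] + B[0][0] = -2 + 0 = -2, A[1][1] + B[1][0] = 10 + -3 = 7) = -2 (attained at k = 0)
  C[1][1] = min over k of (A[1][0] + B[0][1] = -2 + 2 = 0, A[1][1] + B[1][1] = 10 + 2 = 12) = 0 (attained at k = 0)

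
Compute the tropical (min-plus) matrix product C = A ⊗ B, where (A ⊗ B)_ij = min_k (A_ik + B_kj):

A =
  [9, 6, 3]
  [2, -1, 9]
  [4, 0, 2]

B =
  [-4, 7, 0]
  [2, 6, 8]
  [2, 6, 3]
A ⊗ B =
  [5, 9, 6]
  [-2, 5, 2]
  [0, 6, 4]

Apply the min-plus product entry-by-entry:
  C[0][0] = min over k of (A[0][0] + B[0][0] = 9 + -4 = 5, A[0][1] + B[1][0] = 6 + 2 = 8, A[0][2] + B[2][0] = 3 + 2 = 5) = 5 (attained at k = 0)
  C[0][1] = min over k of (A[0][0] + B[0][1] = 9 + 7 = 16, A[0][1] + B[1][1] = 6 + 6 = 12, A[0][2] + B[2][1] = 3 + 6 = 9) = 9 (attained at k = 2)
  C[0][2] = min over k of (A[0][0] + B[0][2] = 9 + 0 = 9, A[0][1] + B[1][2] = 6 + 8 = 14, A[0][2] + B[2][2] = 3 + 3 = 6) = 6 (attained at k = 2)
  C[1][0] = min over k of (A[1][0] + B[0][0] = 2 + -4 = -2, A[1][1] + B[1][0] = -1 + 2 = 1, A[1][2] + B[2][0] = 9 + 2 = 11) = -2 (attained at k = 0)
  C[1][1] = min over k of (A[1][0] + B[0][1] = 2 + 7 = 9, A[1][1] + B[1][1] = -1 + 6 = 5, A[1][2] + B[2][1] = 9 + 6 = 15) = 5 (attained at k = 1)
  C[1][2] = min over k of (A[1][0] + B[0][2] = 2 + 0 = 2, A[1][1] + B[1][2] = -1 + 8 = 7, A[1][2] + B[2][2] = 9 + 3 = 12) = 2 (attained at k = 0)
  C[2][0] = min over k of (A[2][0] + B[0][0] = 4 + -4 = 0, A[2][1] + B[1][0] = 0 + 2 = 2, A[2][2] + B[2][0] = 2 + 2 = 4) = 0 (attained at k = 0)
  C[2][1] = min over k of (A[2][0] + B[0][1] = 4 + 7 = 11, A[2][1] + B[1][1] = 0 + 6 = 6, A[2][2] + B[2][1] = 2 + 6 = 8) = 6 (attained at k = 1)
  C[2][2] = min over k of (A[2][0] + B[0][2] = 4 + 0 = 4, A[2][1] + B[1][2] = 0 + 8 = 8, A[2][2] + B[2][2] = 2 + 3 = 5) = 4 (attained at k = 0)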